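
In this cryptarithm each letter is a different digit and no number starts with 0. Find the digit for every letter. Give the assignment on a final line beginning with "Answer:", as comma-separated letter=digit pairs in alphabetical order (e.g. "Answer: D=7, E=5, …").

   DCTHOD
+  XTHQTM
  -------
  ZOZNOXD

Step 1. [Z] Z is the leading digit of a 7-digit sum of two 6-digit numbers; the final carry is exactly 1. So Z=1.
Step 2. [col 1: D + M ≡ D (mod 10)] column 1: given nothing yet, carry-in 0, and digits 1 already taken and all letters distinct, D+M≡D (mod 10) forces M=0 ⇒ M=0.
Step 3. [col 1: D + M ≡ D (mod 10)] no forcing yet in column 1 (carry-in 0); D=5 is free and consistent — try it ⇒ D=5.
Step 4. [col 2: O + T ≡ X (mod 10)] several values work for X in column 2 (O + T ≡ X (mod 10), carry-in 0); try X=6 ⇒ X=6.
Step 5. [col 2: O + T ≡ X (mod 10)] several values work for O in column 2 (O + T ≡ X (mod 10), carry-in 0); try O=2. So O=2.
Step 6. [col 2: O + T ≡ X (mod 10)] from column 2 (O=2, X=6, carry-in 0, digits 0,1,2,5,6 already taken and all letters distinct): T must equal 4. So T=4.
Step 7. [col 3: H + Q ≡ O (mod 10)] column 3 (H + Q ≡ O (mod 10), carry-in 0) doesn't pin H yet; pick H=3 and continue. So H=3.
Step 8. [col 3: H + Q ≡ O (mod 10)] column 3: given H=3, O=2, carry-in 0, and digits 0,1,2,3,4,5,6 already taken and all letters distinct, H+Q≡O (mod 10) forces Q=9 ⇒ Q=9.
Step 9. [col 4: T + H ≡ N (mod 10)] column 4 reads T+H+carry(1)=N with T=4, H=3; with digits 0,1,2,3,4,5,6,9 already taken and all letters distinct, the only value for N is 8 ⇒ N=8.
Step 10. [col 5: C + T ≡ Z (mod 10)] column 5 reads C+T+carry(0)=Z with T=4, Z=1; with digits 0,1,2,3,4,5,6,8,9 already taken and all letters distinct, the only value for C is 7, so C=7.

Answer: C=7, D=5, H=3, M=0, N=8, O=2, Q=9, T=4, X=6, Z=1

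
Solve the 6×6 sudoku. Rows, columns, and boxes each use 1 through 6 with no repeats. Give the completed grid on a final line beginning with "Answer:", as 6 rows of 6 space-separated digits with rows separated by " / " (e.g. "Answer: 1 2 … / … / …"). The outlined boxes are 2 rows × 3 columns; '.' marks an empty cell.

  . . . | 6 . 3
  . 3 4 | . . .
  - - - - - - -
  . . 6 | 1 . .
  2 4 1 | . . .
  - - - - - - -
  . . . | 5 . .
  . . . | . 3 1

Step 1. [r3c2∈{5}] r3c2 is down to just 5, so r3c2=5.
Step 2. [r1c5∈{1,2,4,5}] across row 1, 4 lands solely at r1c5 ⇒ r1c5=4.
Step 3. [r2c1∈{1,5,6}] across row 2, 6 lands solely at r2c1. So r2c1=6.
Step 4. [r2c4∈{2}] only 2 remains possible at r2c4 ⇒ r2c4=2.
Step 5. [r3c6∈{2,4}] in row 3, 4 fits only at r3c6 ⇒ r3c6=4.
Step 6. [r5c6∈{2,6}] col 6 places 2 nowhere but r5c6. So r5c6=2.
Step 7. [r5c1∈{1,3,4}] row 5 places 4 nowhere but r5c1. So r5c1=4.
Step 8. [r6c1∈{5}] r6c1 has the single candidate 5. So r6c1=5.
Step 9. [r5c2∈{1,6}] 1 has one home in row 5: r5c2 ⇒ r5c2=1.
Step 10. [r6c3∈{2}] only 2 remains possible at r6c3. So r6c3=2.
Step 11. [r4c6∈{5,6}] 6 has one home in col 6: r4c6 ⇒ r4c6=6.
Step 12. [r2c6∈{5}] r2c6 is down to just 5. So r2c6=5.
Step 13. [r4c5∈{5}] r4c5's peers cover all but 5. So r4c5=5.
Step 14. [r3c1∈{3}] r3c1 has the single candidate 3 ⇒ r3c1=3.
Step 15. [r1c1∈{1}] r1c1's peers cover all but 1. So r1c1=1.
Step 16. [r1c3∈{5}] nothing but 5 survives at r1c3 ⇒ r1c3=5.
Step 17. [r4c4∈{3}] r4c4 has the single candidate 3, so r4c4=3.
Step 18. [r6c4∈{4}] r6c4 has the single candidate 4 ⇒ r6c4=4.
Step 19. [r3c5∈{2}] r3c5 has the single candidate 2, so r3c5=2.
Step 20. [r2c5∈{1}] only 1 remains possible at r2c5 ⇒ r2c5=1.
Step 21. [r6c2∈{6}] nothing but 6 survives at r6c2. So r6c2=6.
Step 22. [r5c5∈{6}] r5c5 is down to just 6 ⇒ r5c5=6.
Step 23. [r5c3∈{3}] r5c3 has the single candidate 3, so r5c3=3.
Step 24. [r1c2∈{2}] only 2 remains possible at r1c2. So r1c2=2.

Answer: 1 2 5 6 4 3 / 6 3 4 2 1 5 / 3 5 6 1 2 4 / 2 4 1 3 5 6 / 4 1 3 5 6 2 / 5 6 2 4 3 1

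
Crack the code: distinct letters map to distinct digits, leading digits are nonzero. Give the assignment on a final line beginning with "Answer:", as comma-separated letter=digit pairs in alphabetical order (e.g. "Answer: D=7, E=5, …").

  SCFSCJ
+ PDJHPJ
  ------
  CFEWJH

Step 1. [col 1: J + J ≡ H (mod 10)] column 1 (J + J ≡ H (mod 10), carry-in 0) doesn't pin H yet; pick H=2 and continue ⇒ H=2.
Step 2. [col 1: J + J ≡ H (mod 10)] several values work for J in column 1 (J + J ≡ H (mod 10), carry-in 0); try J=6, so J=6.
Step 3. [col 2: C + P ≡ J (mod 10)] several values work for C in column 2 (C + P ≡ J (mod 10), carry-in 1); try C=8 ⇒ C=8.
Step 4. [col 2: C + P ≡ J (mod 10)] in column 2 we have C+P≡J with carry-in 1; given C=8, J=6 and digits 2,6,8 already taken and all letters distinct, that pins P to 7. So P=7.
Step 5. [col 3: S + H ≡ W (mod 10)] column 3 (S + H ≡ W (mod 10), carry-in 1) doesn't pin W yet; pick W=4 and continue. So W=4.
Step 6. [col 3: S + H ≡ W (mod 10)] column 3 reads S+H+carry(1)=W with H=2, W=4; with digits 2,4,6,7,8 already taken and all letters distinct, the only value for S is 1, so S=1.
Step 7. [col 4: F + J ≡ E (mod 10)] no forcing yet in column 4 (carry-in 0); F=9 is free and consistent — try it. So F=9.
Step 8. [col 4: F + J ≡ E (mod 10)] in column 4 we have F+J≡E with carry-in 0; given F=9, J=6 and digits 1,2,4,6,7,8,9 already taken and all letters distinct, that pins E to 5. So E=5.
Step 9. [col 5: C + D ≡ F (mod 10)] from column 5 (C=8, F=9, carry-in 1, digits 1,2,4,5,6,7,8,9 already taken and all letters distinct): D must equal 0, so D=0.

Answer: C=8, D=0, E=5, F=9, H=2, J=6, P=7, S=1, W=4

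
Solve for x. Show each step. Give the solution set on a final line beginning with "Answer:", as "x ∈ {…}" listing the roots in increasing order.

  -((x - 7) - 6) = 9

Step 1. [-((x - 7) - 6) = 9] leading − — multiply by −1, so neg: (x - 7) - 6 = -9.
Step 2. [(x - 7) - 6 = -9] add 6: x sits inside (… - 6). So sub: x - 7 = -3.
Step 3. [x - 7 = -3] peel the -7: add 7 from each side. So sub: x = 4.

Answer: x ∈ {4}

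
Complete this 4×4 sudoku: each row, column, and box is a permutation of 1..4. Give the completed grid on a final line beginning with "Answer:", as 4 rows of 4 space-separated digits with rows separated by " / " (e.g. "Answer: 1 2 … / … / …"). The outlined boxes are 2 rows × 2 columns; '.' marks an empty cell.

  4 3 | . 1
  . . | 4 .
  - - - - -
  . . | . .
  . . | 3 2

Step 1. [r4c1∈{1}] r4c1 has the single candidate 1 ⇒ r4c1=1.
Step 2. [r2c1∈{2}] nothing but 2 survives at r2c1. So r2c1=2.
Step 3. [r3c4∈{4}] only 4 remains possible at r3c4, so r3c4=4.
Step 4. [r1c3∈{2}] r1c3 is down to just 2 ⇒ r1c3=2.
Step 5. [r2c4∈{3}] nothing but 3 survives at r2c4, so r2c4=3.
Step 6. [r4c2∈{4}] r4c2 has the single candidate 4 ⇒ r4c2=4.
Step 7. [r3c1∈{3}] only 3 remains possible at r3c1. So r3c1=3.
Step 8. [r2c2∈{1}] r2c2's peers cover all but 1. So r2c2=1.
Step 9. [r3c3∈{1}] nothing but 1 survives at r3c3. So r3c3=1.
Step 10. [r3c2∈{2}] r3c2's peers cover all but 2. So r3c2=2.

Answer: 4 3 2 1 / 2 1 4 3 / 3 2 1 4 / 1 4 3 2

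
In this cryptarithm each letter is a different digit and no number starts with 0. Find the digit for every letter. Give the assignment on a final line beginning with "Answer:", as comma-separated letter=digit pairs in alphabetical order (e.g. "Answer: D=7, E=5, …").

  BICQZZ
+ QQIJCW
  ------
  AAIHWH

Step 1. [col 1: Z + W ≡ H (mod 10)] column 1 (Z + W ≡ H (mod 10), carry-in 0) doesn't pin Z yet; pick Z=3 and continue ⇒ Z=3.
Step 2. [col 1: Z + W ≡ H (mod 10)] W=2 is one option consistent with column 1 (Z + W ≡ H (mod 10), carry-in 0) — take it. So W=2.
Step 3. [col 1: Z + W ≡ H (mod 10)] from column 1 (Z=3, W=2, carry-in 0, digits 2,3 already taken and all letters distinct): H must equal 5, so H=5.
Step 4. [col 2: Z + C ≡ W (mod 10)] column 2 reads Z+C+carry(0)=W with Z=3, W=2; with digits 2,3,5 already taken and all letters distinct, the only value for C is 9 ⇒ C=9.
Step 5. [col 3: Q + J ≡ H (mod 10)] several values work for Q in column 3 (Q + J ≡ H (mod 10), carry-in 1); try Q=6, so Q=6.
Step 6. [col 3: Q + J ≡ H (mod 10)] column 3: given Q=6, H=5, carry-in 1, and digits 2,3,5,6,9 already taken and all letters distinct, Q+J≡H (mod 10) forces J=8 ⇒ J=8.
Step 7. [col 4: C + I ≡ I (mod 10)] several values work for I in column 4 (C + I ≡ I (mod 10), carry-in 1); try I=0 ⇒ I=0.
Step 8. [col 5: I + Q ≡ A (mod 10)] column 5 reads I+Q+carry(1)=A with I=0, Q=6; with digits 0,2,3,5,6,8,9 already taken and all letters distinct, the only value for A is 7, so A=7.
Step 9. [col 6: B + Q ≡ A (mod 10)] from column 6 (Q=6, A=7, carry-in 0, digits 0,2,3,5,6,7,8,9 already taken and all letters distinct): B must equal 1, so B=1.

Answer: A=7, B=1, C=9, H=5, I=0, J=8, Q=6, W=2, Z=3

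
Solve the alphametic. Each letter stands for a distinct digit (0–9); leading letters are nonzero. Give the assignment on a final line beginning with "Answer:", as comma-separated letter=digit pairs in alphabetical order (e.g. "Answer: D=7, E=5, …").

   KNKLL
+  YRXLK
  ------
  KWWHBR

Step 1. [col 1: L + K ≡ R (mod 10)] L=2 is one option consistent with column 1 (L + K ≡ R (mod 10), carry-in 0) — take it. So L=2.
Step 2. [col 1: L + K ≡ R (mod 10)] several values work for R in column 1 (L + K ≡ R (mod 10), carry-in 0); try R=3. So R=3.
Step 3. [col 1: L + K ≡ R (mod 10)] in column 1 we have L+K≡R with carry-in 0; given L=2, R=3 and digits 2,3 already taken and all letters distinct, that pins K to 1. So K=1.
Step 4. [col 2: L + L ≡ B (mod 10)] from column 2 (L=2, carry-in 0, digits 1,2,3 already taken and all letters distinct): B must equal 4 ⇒ B=4.
Step 5. [col 3: K + X ≡ H (mod 10)] X=5 is one option consistent with column 3 (K + X ≡ H (mod 10), carry-in 0) — take it ⇒ X=5.
Step 6. [col 3: K + X ≡ H (mod 10)] in column 3 we have K+X≡H with carry-in 0; given K=1, X=5 and digits 1,2,3,4,5 already taken and all letters distinct, that pins H to 6 ⇒ H=6.
Step 7. [col 4: N + R ≡ W (mod 10)] in column 4 we have N+R≡W with carry-in 0; given R=3 and digits 1,2,3,4,5,6 already taken and all letters distinct, that pins N to 7 ⇒ N=7.
Step 8. [col 4: N + R ≡ W (mod 10)] column 4 reads N+R+carry(0)=W with N=7, R=3; with digits 1,2,3,4,5,6,7 already taken and all letters distinct, the only value for W is 0, so W=0.
Step 9. [col 5: K + Y ≡ W (mod 10)] in column 5 we have K+Y≡W with carry-in 1; given K=1, W=0 and digits 0,1,2,3,4,5,6,7 already taken and all letters distinct, that pins Y to 8, so Y=8.

Answer: B=4, H=6, K=1, L=2, N=7, R=3, W=0, X=5, Y=8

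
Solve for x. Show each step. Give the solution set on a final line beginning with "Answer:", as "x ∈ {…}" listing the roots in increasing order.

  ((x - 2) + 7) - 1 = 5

Step 1. [((x - 2) + 7) - 1 = 5] peel the -1: add 1 from each side ⇒ sub: (x - 2) + 7 = 6.
Step 2. [(x - 2) + 7 = 6] the outer +7 inverts by subtracting 7 ⇒ sub: x - 2 = -1.
Step 3. [x - 2 = -1] the outer -2 inverts by adding 2 ⇒ sub: x = 1.

Answer: x ∈ {1}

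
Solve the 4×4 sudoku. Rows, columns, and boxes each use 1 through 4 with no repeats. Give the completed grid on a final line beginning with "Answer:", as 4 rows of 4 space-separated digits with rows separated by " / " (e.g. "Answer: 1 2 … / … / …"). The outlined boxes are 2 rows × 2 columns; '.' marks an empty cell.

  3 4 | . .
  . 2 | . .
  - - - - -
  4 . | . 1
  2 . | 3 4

Step 1. [r1c3∈{1,2}] 1 has one home in row 1: r1c3, so r1c3=1.
Step 2. [r2c1∈{1}] nothing but 1 survives at r2c1, so r2c1=1.
Step 3. [r1c4∈{2}] nothing but 2 survives at r1c4. So r1c4=2.
Step 4. [r3c2∈{3}] r3c2 is down to just 3, so r3c2=3.
Step 5. [r2c4∈{3}] nothing but 3 survives at r2c4, so r2c4=3.
Step 6. [r2c3∈{4}] r2c3's peers cover all but 4 ⇒ r2c3=4.
Step 7. [r4c2∈{1}] nothing but 1 survives at r4c2. So r4c2=1.
Step 8. [r3c3∈{2}] nothing but 2 survives at r3c3 ⇒ r3c3=2.

Answer: 3 4 1 2 / 1 2 4 3 / 4 3 2 1 / 2 1 3 4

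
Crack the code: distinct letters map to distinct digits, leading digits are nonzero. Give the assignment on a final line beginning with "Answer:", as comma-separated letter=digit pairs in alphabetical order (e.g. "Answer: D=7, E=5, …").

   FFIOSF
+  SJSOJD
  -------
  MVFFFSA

Step 1. [col 1: F + D ≡ A (mod 10)] D=7 is one option consistent with column 1 (F + D ≡ A (mod 10), carry-in 0) — take it, so D=7.
Step 2. [M] the sum has 7 digits but both addends have 6; that extra leading digit M is the final carry, namely 1. So M=1.
Step 3. [col 1: F + D ≡ A (mod 10)] column 1 (F + D ≡ A (mod 10), carry-in 0) doesn't pin F yet; pick F=3 and continue, so F=3.
Step 4. [col 1: F + D ≡ A (mod 10)] column 1 reads F+D+carry(0)=A with F=3, D=7; with digits 1,3,7 already taken and all letters distinct, the only value for A is 0, so A=0.
Step 5. [col 2: S + J ≡ S (mod 10)] column 2 reads S+J+carry(1)=S with nothing yet; with digits 0,1,3,7 already taken and all letters distinct, the only value for J is 9. So J=9.
Step 6. [col 2: S + J ≡ S (mod 10)] no forcing yet in column 2 (carry-in 1); S=8 is free and consistent — try it, so S=8.
Step 7. [col 3: O + O ≡ F (mod 10)] column 3: given F=3, carry-in 1, and digits 0,1,3,7,8,9 already taken and all letters distinct, O+O≡F (mod 10) forces O=6, so O=6.
Step 8. [col 4: I + S ≡ F (mod 10)] column 4 reads I+S+carry(1)=F with S=8, F=3; with digits 0,1,3,6,7,8,9 already taken and all letters distinct, the only value for I is 4 ⇒ I=4.
Step 9. [col 6: F + S ≡ V (mod 10)] column 6: given F=3, S=8, carry-in 1, and digits 0,1,3,4,6,7,8,9 already taken and all letters distinct, F+S≡V (mod 10) forces V=2. So V=2.

Answer: A=0, D=7, F=3, I=4, J=9, M=1, O=6, S=8, V=2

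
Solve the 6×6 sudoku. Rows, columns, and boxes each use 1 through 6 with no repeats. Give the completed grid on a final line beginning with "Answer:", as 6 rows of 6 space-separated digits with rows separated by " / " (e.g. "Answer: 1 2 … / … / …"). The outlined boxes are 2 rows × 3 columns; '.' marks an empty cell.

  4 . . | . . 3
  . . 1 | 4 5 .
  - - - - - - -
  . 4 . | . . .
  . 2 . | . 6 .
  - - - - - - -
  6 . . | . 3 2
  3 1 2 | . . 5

Step 1. [r3c6∈{1}] nothing but 1 survives at r3c6 ⇒ r3c6=1.
Step 2. [r3c1∈{5}] nothing but 5 survives at r3c1, so r3c1=5.
Step 3. [r2c6∈{6}] nothing but 6 survives at r2c6, so r2c6=6.
Step 4. [r3c5∈{2}] r3c5 is down to just 2 ⇒ r3c5=2.
Step 5. [r3c3∈{3,6}] row 3 places 6 nowhere but r3c3, so r3c3=6.
Step 6. [r5c2∈{5}] only 5 remains possible at r5c2. So r5c2=5.
Step 7. [r3c4∈{3}] nothing but 3 survives at r3c4 ⇒ r3c4=3.
Step 8. [r1c4∈{1,2}] r1c4 is the only open cell in row 1 admitting 2. So r1c4=2.
Step 9. [r1c5∈{1}] r1c5 is down to just 1. So r1c5=1.
Step 10. [r2c2∈{3}] r2c2's peers cover all but 3. So r2c2=3.
Step 11. [r4c6∈{4}] r4c6's peers cover all but 4, so r4c6=4.
Step 12. [r6c5∈{4}] nothing but 4 survives at r6c5. So r6c5=4.
Step 13. [r2c1∈{2}] r2c1 is down to just 2, so r2c1=2.
Step 14. [r5c4∈{1}] only 1 remains possible at r5c4. So r5c4=1.
Step 15. [r1c3∈{5}] r1c3's peers cover all but 5. So r1c3=5.
Step 16. [r1c2∈{6}] only 6 remains possible at r1c2. So r1c2=6.
Step 17. [r4c3∈{3}] r4c3's peers cover all but 3. So r4c3=3.
Step 18. [r5c3∈{4}] nothing but 4 survives at r5c3. So r5c3=4.
Step 19. [r6c4∈{6}] nothing but 6 survives at r6c4. So r6c4=6.
Step 20. [r4c1∈{1}] r4c1's peers cover all but 1. So r4c1=1.
Step 21. [r4c4∈{5}] r4c4 is down to just 5, so r4c4=5.

Answer: 4 6 5 2 1 3 / 2 3 1 4 5 6 / 5 4 6 3 2 1 / 1 2 3 5 6 4 / 6 5 4 1 3 2 / 3 1 2 6 4 5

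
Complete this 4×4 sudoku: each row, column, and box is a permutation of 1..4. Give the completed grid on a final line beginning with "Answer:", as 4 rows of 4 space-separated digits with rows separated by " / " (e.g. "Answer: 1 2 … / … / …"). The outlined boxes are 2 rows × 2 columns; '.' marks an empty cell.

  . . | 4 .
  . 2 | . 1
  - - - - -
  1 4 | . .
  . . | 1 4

Step 1. [r1c1∈{3}] only 3 remains possible at r1c1. So r1c1=3.
Step 2. [r3c4∈{2,3}] across col 4, 3 lands solely at r3c4 ⇒ r3c4=3.
Step 3. [r4c1∈{2}] nothing but 2 survives at r4c1. So r4c1=2.
Step 4. [r1c2∈{1}] only 1 remains possible at r1c2 ⇒ r1c2=1.
Step 5. [r2c1∈{4}] nothing but 4 survives at r2c1, so r2c1=4.
Step 6. [r1c4∈{2}] r1c4 is down to just 2, so r1c4=2.
Step 7. [r2c3∈{3}] r2c3 has the single candidate 3, so r2c3=3.
Step 8. [r3c3∈{2}] r3c3 is down to just 2, so r3c3=2.
Step 9. [r4c2∈{3}] r4c2 is down to just 3 ⇒ r4c2=3.

Answer: 3 1 4 2 / 4 2 3 1 / 1 4 2 3 / 2 3 1 4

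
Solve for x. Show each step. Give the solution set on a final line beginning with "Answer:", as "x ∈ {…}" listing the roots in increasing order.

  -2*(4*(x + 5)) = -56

Step 1. [-2*(4*(x + 5)) = -56] -2 out front; divide by -2. So div: 4*(x + 5) = 28.
Step 2. [4*(x + 5) = 28] 4·(inner) — divide through by 4, so div: x + 5 = 7.
Step 3. [x + 5 = 7] subtract 5: x sits inside (… + 5) ⇒ sub: x = 2.

Answer: x ∈ {2}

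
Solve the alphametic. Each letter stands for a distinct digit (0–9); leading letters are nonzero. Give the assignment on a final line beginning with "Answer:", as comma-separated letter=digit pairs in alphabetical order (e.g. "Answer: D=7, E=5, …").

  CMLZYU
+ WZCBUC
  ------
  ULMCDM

Step 1. [col 1: U + C ≡ M (mod 10)] no forcing yet in column 1 (carry-in 0); C=3 is free and consistent — try it, so C=3.
Step 2. [col 1: U + C ≡ M (mod 10)] several values work for U in column 1 (U + C ≡ M (mod 10), carry-in 0); try U=7. So U=7.
Step 3. [col 1: U + C ≡ M (mod 10)] from column 1 (U=7, C=3, carry-in 0, digits 3,7 already taken and all letters distinct): M must equal 0. So M=0.
Step 4. [col 2: Y + U ≡ D (mod 10)] D=9 is one option consistent with column 2 (Y + U ≡ D (mod 10), carry-in 1) — take it, so D=9.
Step 5. [col 2: Y + U ≡ D (mod 10)] in column 2 we have Y+U≡D with carry-in 1; given U=7, D=9 and digits 0,3,7,9 already taken and all letters distinct, that pins Y to 1, so Y=1.
Step 6. [col 3: Z + B ≡ C (mod 10)] several values work for B in column 3 (Z + B ≡ C (mod 10), carry-in 0); try B=8. So B=8.
Step 7. [col 3: Z + B ≡ C (mod 10)] from column 3 (B=8, C=3, carry-in 0, digits 0,1,3,7,8,9 already taken and all letters distinct): Z must equal 5, so Z=5.
Step 8. [col 4: L + C ≡ M (mod 10)] column 4: given C=3, M=0, carry-in 1, and digits 0,1,3,5,7,8,9 already taken and all letters distinct, L+C≡M (mod 10) forces L=6. So L=6.
Step 9. [col 6: C + W ≡ U (mod 10)] column 6: given C=3, U=7, carry-in 0, and digits 0,1,3,5,6,7,8,9 already taken and all letters distinct, C+W≡U (mod 10) forces W=4 ⇒ W=4.

Answer: B=8, C=3, D=9, L=6, M=0, U=7, W=4, Y=1, Z=5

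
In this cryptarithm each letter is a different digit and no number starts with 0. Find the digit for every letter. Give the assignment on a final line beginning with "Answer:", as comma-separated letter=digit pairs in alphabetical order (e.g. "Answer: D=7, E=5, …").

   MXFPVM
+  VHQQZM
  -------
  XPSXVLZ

Step 1. [col 1: M + M ≡ Z (mod 10)] no forcing yet in column 1 (carry-in 0); Z=8 is free and consistent — try it, so Z=8.
Step 2. [X] X is the leading digit of a 7-digit sum of two 6-digit numbers; the final carry is exactly 1 ⇒ X=1.
Step 3. [col 1: M + M ≡ Z (mod 10)] M=4 is one option consistent with column 1 (M + M ≡ Z (mod 10), carry-in 0) — take it ⇒ M=4.
Step 4. [col 2: V + Z ≡ L (mod 10)] column 2 (V + Z ≡ L (mod 10), carry-in 0) doesn't pin L yet; pick L=7 and continue, so L=7.
Step 5. [col 2: V + Z ≡ L (mod 10)] column 2: given Z=8, L=7, carry-in 0, and digits 1,4,7,8 already taken and all letters distinct, V+Z≡L (mod 10) forces V=9, so V=9.
Step 6. [col 3: P + Q ≡ V (mod 10)] Q=5 is one option consistent with column 3 (P + Q ≡ V (mod 10), carry-in 1) — take it, so Q=5.
Step 7. [col 3: P + Q ≡ V (mod 10)] column 3: given Q=5, V=9, carry-in 1, and digits 1,4,5,7,8,9 already taken and all letters distinct, P+Q≡V (mod 10) forces P=3 ⇒ P=3.
Step 8. [col 4: F + Q ≡ X (mod 10)] from column 4 (Q=5, X=1, carry-in 0, digits 1,3,4,5,7,8,9 already taken and all letters distinct): F must equal 6, so F=6.
Step 9. [col 5: X + H ≡ S (mod 10)] from column 5 (X=1, carry-in 1, digits 1,3,4,5,6,7,8,9 already taken and all letters distinct): S must equal 2, so S=2.
Step 10. [col 5: X + H ≡ S (mod 10)] in column 5 we have X+H≡S with carry-in 1; given X=1, S=2 and digits 1,2,3,4,5,6,7,8,9 already taken and all letters distinct, that pins H to 0, so H=0.

Answer: F=6, H=0, L=7, M=4, P=3, Q=5, S=2, V=9, X=1, Z=8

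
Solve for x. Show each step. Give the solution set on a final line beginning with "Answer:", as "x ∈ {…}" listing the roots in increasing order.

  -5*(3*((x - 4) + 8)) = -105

Step 1. [-5*(3*((x - 4) + 8)) = -105] -5 out front; divide by -5. So div: 3*((x - 4) + 8) = 21.
Step 2. [3*((x - 4) + 8) = 21] 3 out front; divide by 3, so div: (x - 4) + 8 = 7.
Step 3. [(x - 4) + 8 = 7] peel the +8: subtract 8 from each side. So sub: x - 4 = -1.
Step 4. [x - 4 = -1] peel the -4: add 4 from each side. So sub: x = 3.

Answer: x ∈ {3}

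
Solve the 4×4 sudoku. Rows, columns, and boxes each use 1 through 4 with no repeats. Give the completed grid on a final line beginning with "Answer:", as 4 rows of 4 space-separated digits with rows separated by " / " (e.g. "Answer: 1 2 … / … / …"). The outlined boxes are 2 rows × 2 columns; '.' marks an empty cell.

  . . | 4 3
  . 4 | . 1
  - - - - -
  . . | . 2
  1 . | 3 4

Step 1. [r2c1∈{2,3}] r2c1 is the only open cell in row 2 admitting 3, so r2c1=3.
Step 2. [r4c2∈{2}] r4c2's peers cover all but 2. So r4c2=2.
Step 3. [r2c3∈{2}] r2c3's peers cover all but 2 ⇒ r2c3=2.
Step 4. [r1c1∈{2}] nothing but 2 survives at r1c1, so r1c1=2.
Step 5. [r3c2∈{3}] r3c2's peers cover all but 3 ⇒ r3c2=3.
Step 6. [r3c3∈{1}] r3c3 is down to just 1 ⇒ r3c3=1.
Step 7. [r3c1∈{4}] nothing but 4 survives at r3c1, so r3c1=4.
Step 8. [r1c2∈{1}] r1c2 is down to just 1, so r1c2=1.

Answer: 2 1 4 3 / 3 4 2 1 / 4 3 1 2 / 1 2 3 4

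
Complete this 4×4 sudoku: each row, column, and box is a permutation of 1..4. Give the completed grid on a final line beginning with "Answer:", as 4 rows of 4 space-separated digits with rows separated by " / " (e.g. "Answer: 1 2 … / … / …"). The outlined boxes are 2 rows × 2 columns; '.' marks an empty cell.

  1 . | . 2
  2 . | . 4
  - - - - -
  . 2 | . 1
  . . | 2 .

Step 1. [r1c3∈{3}] r1c3 has the single candidate 3, so r1c3=3.
Step 2. [r3c1∈{3,4}] row 3 places 3 nowhere but r3c1 ⇒ r3c1=3.
Step 3. [r4c2∈{1,4}] row 4 places 1 nowhere but r4c2, so r4c2=1.
Step 4. [r2c3∈{1}] r2c3 has the single candidate 1, so r2c3=1.
Step 5. [r2c2∈{3}] only 3 remains possible at r2c2 ⇒ r2c2=3.
Step 6. [r3c3∈{4}] r3c3 is down to just 4. So r3c3=4.
Step 7. [r4c4∈{3}] r4c4's peers cover all but 3, so r4c4=3.
Step 8. [r1c2∈{4}] r1c2 has the single candidate 4 ⇒ r1c2=4.
Step 9. [r4c1∈{4}] nothing but 4 survives at r4c1. So r4c1=4.

Answer: 1 4 3 2 / 2 3 1 4 / 3 2 4 1 / 4 1 2 3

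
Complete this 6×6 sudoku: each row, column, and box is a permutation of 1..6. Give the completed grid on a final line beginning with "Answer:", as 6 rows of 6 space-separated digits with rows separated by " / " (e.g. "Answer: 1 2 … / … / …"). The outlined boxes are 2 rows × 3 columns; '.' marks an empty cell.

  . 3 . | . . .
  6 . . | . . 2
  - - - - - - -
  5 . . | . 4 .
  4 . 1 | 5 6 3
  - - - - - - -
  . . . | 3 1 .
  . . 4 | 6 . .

Step 1. [r5c1∈{2}] nothing but 2 survives at r5c1. So r5c1=2.
Step 2. [r6c6∈{5}] r6c6's peers cover all but 5, so r6c6=5.
Step 3. [r2c3∈{5}] r2c3 has the single candidate 5. So r2c3=5.
Step 4. [r1c1∈{1}] r1c1's peers cover all but 1. So r1c1=1.
Step 5. [r3c4∈{1,2}] in col 4, 2 fits only at r3c4 ⇒ r3c4=2.
Step 6. [r3c2∈{6}] r3c2 is down to just 6 ⇒ r3c2=6.
Step 7. [r1c4∈{4}] r1c4 is down to just 4, so r1c4=4.
Step 8. [r6c2∈{1}] nothing but 1 survives at r6c2 ⇒ r6c2=1.
Step 9. [r5c6∈{4}] only 4 remains possible at r5c6, so r5c6=4.
Step 10. [r2c5∈{3}] r2c5 is down to just 3 ⇒ r2c5=3.
Step 11. [r3c6∈{1}] r3c6's peers cover all but 1. So r3c6=1.
Step 12. [r6c5∈{2}] r6c5's peers cover all but 2. So r6c5=2.
Step 13. [r4c2∈{2}] r4c2's peers cover all but 2, so r4c2=2.
Step 14. [r5c2∈{5}] nothing but 5 survives at r5c2, so r5c2=5.
Step 15. [r1c5∈{5}] r1c5 is down to just 5. So r1c5=5.
Step 16. [r3c3∈{3}] only 3 remains possible at r3c3 ⇒ r3c3=3.
Step 17. [r2c4∈{1}] only 1 remains possible at r2c4, so r2c4=1.
Step 18. [r5c3∈{6}] r5c3 is down to just 6 ⇒ r5c3=6.
Step 19. [r2c2∈{4}] r2c2's peers cover all but 4, so r2c2=4.
Step 20. [r6c1∈{3}] only 3 remains possible at r6c1, so r6c1=3.
Step 21. [r1c6∈{6}] r1c6 is down to just 6. So r1c6=6.
Step 22. [r1c3∈{2}] only 2 remains possible at r1c3. So r1c3=2.

Answer: 1 3 2 4 5 6 / 6 4 5 1 3 2 / 5 6 3 2 4 1 / 4 2 1 5 6 3 / 2 5 6 3 1 4 / 3 1 4 6 2 5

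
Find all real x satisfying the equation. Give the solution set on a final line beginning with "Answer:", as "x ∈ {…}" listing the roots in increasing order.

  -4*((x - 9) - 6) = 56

Step 1. [-4*((x - 9) - 6) = 56] LHS = -4·(…); ÷-4 both sides, so div: (x - 9) - 6 = -14.
Step 2. [(x - 9) - 6 = -14] add 6: x sits inside (… - 6), so sub: x - 9 = -8.
Step 3. [x - 9 = -8] the outer -9 inverts by adding 9 ⇒ sub: x = 1.

Answer: x ∈ {1}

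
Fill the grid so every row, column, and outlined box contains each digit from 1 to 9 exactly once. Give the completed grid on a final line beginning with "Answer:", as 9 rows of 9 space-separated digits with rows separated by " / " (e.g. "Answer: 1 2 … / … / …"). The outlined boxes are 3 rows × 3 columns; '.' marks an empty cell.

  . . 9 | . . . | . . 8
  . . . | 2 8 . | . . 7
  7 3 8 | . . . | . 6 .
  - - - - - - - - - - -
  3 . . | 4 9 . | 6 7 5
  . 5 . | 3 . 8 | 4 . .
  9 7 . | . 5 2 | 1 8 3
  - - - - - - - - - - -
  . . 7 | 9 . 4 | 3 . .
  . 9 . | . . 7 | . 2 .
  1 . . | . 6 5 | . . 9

Step 1. [r4c6∈{1}] only 1 remains possible at r4c6. So r4c6=1.
Step 2. [r9c8∈{4}] only 4 remains possible at r9c8. So r9c8=4.
Step 3. [r4c3∈{2}] r4c3's peers cover all but 2. So r4c3=2.
Step 4. [r5c1∈{6}] r5c1 is down to just 6. So r5c1=6.
Step 5. [r1c4∈{1,5,6,7}] in col 4, 7 fits only at r1c4 ⇒ r1c4=7.
Step 6. [r9c2∈{2,8}] row 9 places 2 nowhere but r9c2, so r9c2=2.
Step 7. [r8c5∈{1,3}] across box 8, 3 lands solely at r8c5 ⇒ r8c5=3.
Step 8. [r1c1∈{2,4,5}] in col 1, 2 fits only at r1c1. So r1c1=2.
Step 9. [r1c7∈{5}] r1c7 is down to just 5 ⇒ r1c7=5.
Step 10. [r2c7∈{9}] r2c7 has the single candidate 9 ⇒ r2c7=9.
Step 11. [r8c7∈{8}] r8c7 has the single candidate 8. So r8c7=8.
Step 12. [r8c4∈{1}] only 1 remains possible at r8c4 ⇒ r8c4=1.
Step 13. [r3c9∈{1,2,4}] across col 9, 4 lands solely at r3c9. So r3c9=4.
Step 14. [r7c1∈{5,8}] r7c1 is the only open cell in col 1 admitting 8, so r7c1=8.
Step 15. [r7c2∈{6}] r7c2 is down to just 6. So r7c2=6.
Step 16. [r2c3∈{1,4,5,6}] col 3 places 6 nowhere but r2c3, so r2c3=6.
Step 17. [r8c3∈{4,5}] across col 3, 5 lands solely at r8c3. So r8c3=5.
Step 18. [r1c5∈{1,4}] r1c5 is the only open cell in col 5 admitting 4 ⇒ r1c5=4.
Step 19. [r1c2∈{1}] r1c2 has the single candidate 1, so r1c2=1.
Step 20. [r2c8∈{1,3}] across row 2, 1 lands solely at r2c8, so r2c8=1.
Step 21. [r8c1∈{4}] r8c1 has the single candidate 4 ⇒ r8c1=4.
Step 22. [r1c8∈{3}] nothing but 3 survives at r1c8 ⇒ r1c8=3.
Step 23. [r1c6∈{6}] r1c6's peers cover all but 6. So r1c6=6.
Step 24. [r3c4∈{5}] r3c4's peers cover all but 5. So r3c4=5.
Step 25. [r7c5∈{2}] r7c5 has the single candidate 2. So r7c5=2.
Step 26. [r5c5∈{7}] r5c5 is down to just 7, so r5c5=7.
Step 27. [r9c7∈{7}] r9c7 is down to just 7, so r9c7=7.
Step 28. [r8c9∈{6}] r8c9 is down to just 6. So r8c9=6.
Step 29. [r9c4∈{8}] r9c4's peers cover all but 8. So r9c4=8.
Step 30. [r6c3∈{4}] nothing but 4 survives at r6c3. So r6c3=4.
Step 31. [r2c2∈{4}] nothing but 4 survives at r2c2 ⇒ r2c2=4.
Step 32. [r5c9∈{2}] r5c9's peers cover all but 2. So r5c9=2.
Step 33. [r6c4∈{6}] r6c4 has the single candidate 6 ⇒ r6c4=6.
Step 34. [r5c8∈{9}] r5c8's peers cover all but 9 ⇒ r5c8=9.
Step 35. [r2c6∈{3}] r2c6's peers cover all but 3, so r2c6=3.
Step 36. [r3c5∈{1}] r3c5's peers cover all but 1, so r3c5=1.
Step 37. [r3c6∈{9}] nothing but 9 survives at r3c6 ⇒ r3c6=9.
Step 38. [r3c7∈{2}] only 2 remains possible at r3c7. So r3c7=2.
Step 39. [r7c9∈{1}] r7c9 is down to just 1 ⇒ r7c9=1.
Step 40. [r2c1∈{5}] r2c1 is down to just 5. So r2c1=5.
Step 41. [r9c3∈{3}] nothing but 3 survives at r9c3 ⇒ r9c3=3.
Step 42. [r5c3∈{1}] r5c3's peers cover all but 1. So r5c3=1.
Step 43. [r4c2∈{8}] r4c2 has the single candidate 8, so r4c2=8.
Step 44. [r7c8∈{5}] only 5 remains possible at r7c8. So r7c8=5.

Answer: 2 1 9 7 4 6 5 3 8 / 5 4 6 2 8 3 9 1 7 / 7 3 8 5 1 9 2 6 4 / 3 8 2 4 9 1 6 7 5 / 6 5 1 3 7 8 4 9 2 / 9 7 4 6 5 2 1 8 3 / 8 6 7 9 2 4 3 5 1 / 4 9 5 1 3 7 8 2 6 / 1 2 3 8 6 5 7 4 9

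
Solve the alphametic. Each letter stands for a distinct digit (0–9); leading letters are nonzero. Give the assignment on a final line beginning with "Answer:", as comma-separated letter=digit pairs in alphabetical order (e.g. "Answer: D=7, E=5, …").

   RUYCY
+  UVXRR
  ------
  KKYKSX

Step 1. [K] adding two 5-digit numbers gives at most 5+1 digits, and here it does — K is that final carry and must be 1, so K=1.
Step 2. [col 1: Y + R ≡ X (mod 10)] no forcing yet in column 1 (carry-in 0); Y=2 is free and consistent — try it. So Y=2.
Step 3. [col 1: Y + R ≡ X (mod 10)] column 1 (Y + R ≡ X (mod 10), carry-in 0) doesn't pin R yet; pick R=6 and continue ⇒ R=6.
Step 4. [col 1: Y + R ≡ X (mod 10)] column 1: given Y=2, R=6, carry-in 0, and digits 1,2,6 already taken and all letters distinct, Y+R≡X (mod 10) forces X=8. So X=8.
Step 5. [col 2: C + R ≡ S (mod 10)] several values work for C in column 2 (C + R ≡ S (mod 10), carry-in 0); try C=9. So C=9.
Step 6. [col 2: C + R ≡ S (mod 10)] in column 2 we have C+R≡S with carry-in 0; given C=9, R=6 and digits 1,2,6,8,9 already taken and all letters distinct, that pins S to 5. So S=5.
Step 7. [col 4: U + V ≡ Y (mod 10)] several values work for U in column 4 (U + V ≡ Y (mod 10), carry-in 1); try U=4, so U=4.
Step 8. [col 4: U + V ≡ Y (mod 10)] column 4 reads U+V+carry(1)=Y with U=4, Y=2; with digits 1,2,4,5,6,8,9 already taken and all letters distinct, the only value for V is 7 ⇒ V=7.

Answer: C=9, K=1, R=6, S=5, U=4, V=7, X=8, Y=2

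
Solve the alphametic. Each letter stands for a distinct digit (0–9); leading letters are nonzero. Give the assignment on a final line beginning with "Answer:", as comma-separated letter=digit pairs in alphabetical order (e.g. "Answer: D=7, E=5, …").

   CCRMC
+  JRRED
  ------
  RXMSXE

Step 1. [col 1: C + D ≡ E (mod 10)] column 1 (C + D ≡ E (mod 10), carry-in 0) doesn't pin D yet; pick D=2 and continue ⇒ D=2.
Step 2. [col 1: C + D ≡ E (mod 10)] several values work for C in column 1 (C + D ≡ E (mod 10), carry-in 0); try C=6, so C=6.
Step 3. [R] adding two 5-digit numbers gives at most 5+1 digits, and here it does — R is that final carry and must be 1 ⇒ R=1.
Step 4. [col 1: C + D ≡ E (mod 10)] column 1 reads C+D+carry(0)=E with C=6, D=2; with digits 1,2,6 already taken and all letters distinct, the only value for E is 8. So E=8.
Step 5. [col 2: M + E ≡ X (mod 10)] several values work for X in column 2 (M + E ≡ X (mod 10), carry-in 0); try X=5, so X=5.
Step 6. [col 2: M + E ≡ X (mod 10)] from column 2 (E=8, X=5, carry-in 0, digits 1,2,5,6,8 already taken and all letters distinct): M must equal 7, so M=7.
Step 7. [col 3: R + R ≡ S (mod 10)] in column 3 we have R+R≡S with carry-in 1; given R=1 and digits 1,2,5,6,7,8 already taken and all letters distinct, that pins S to 3, so S=3.
Step 8. [col 5: C + J ≡ X (mod 10)] column 5: given C=6, X=5, carry-in 0, and digits 1,2,3,5,6,7,8 already taken and all letters distinct, C+J≡X (mod 10) forces J=9 ⇒ J=9.

Answer: C=6, D=2, E=8, J=9, M=7, R=1, S=3, X=5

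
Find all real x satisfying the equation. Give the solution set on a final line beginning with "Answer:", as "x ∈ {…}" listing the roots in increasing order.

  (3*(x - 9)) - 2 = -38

Step 1. [(3*(x - 9)) - 2 = -38] add 2: x sits inside (… - 2), so sub: 3*(x - 9) = -36.
Step 2. [3*(x - 9) = -36] leading coefficient 3: divide by 3. So div: x - 9 = -12.
Step 3. [x - 9 = -12] peel the -9: add 9 from each side, so sub: x = -3.

Answer: x ∈ {-3}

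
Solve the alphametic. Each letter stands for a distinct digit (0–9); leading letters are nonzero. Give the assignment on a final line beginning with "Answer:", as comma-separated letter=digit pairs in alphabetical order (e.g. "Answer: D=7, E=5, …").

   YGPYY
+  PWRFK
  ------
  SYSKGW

Step 1. [col 1: Y + K ≡ W (mod 10)] no forcing yet in column 1 (carry-in 0); Y=7 is free and consistent — try it. So Y=7.
Step 2. [col 1: Y + K ≡ W (mod 10)] no forcing yet in column 1 (carry-in 0); W=2 is free and consistent — try it, so W=2.
Step 3. [S] S is the leading digit of a 6-digit sum of two 5-digit numbers; the final carry is exactly 1 ⇒ S=1.
Step 4. [col 1: Y + K ≡ W (mod 10)] column 1: given Y=7, W=2, carry-in 0, and digits 1,2,7 already taken and all letters distinct, Y+K≡W (mod 10) forces K=5. So K=5.
Step 5. [col 2: Y + F ≡ G (mod 10)] no forcing yet in column 2 (carry-in 1); G=8 is free and consistent — try it, so G=8.
Step 6. [col 2: Y + F ≡ G (mod 10)] from column 2 (Y=7, G=8, carry-in 1, digits 1,2,5,7,8 already taken and all letters distinct): F must equal 0. So F=0.
Step 7. [col 3: P + R ≡ K (mod 10)] column 3 (P + R ≡ K (mod 10), carry-in 0) doesn't pin R yet; pick R=6 and continue, so R=6.
Step 8. [col 3: P + R ≡ K (mod 10)] in column 3 we have P+R≡K with carry-in 0; given R=6, K=5 and digits 0,1,2,5,6,7,8 already taken and all letters distinct, that pins P to 9 ⇒ P=9.

Answer: F=0, G=8, K=5, P=9, R=6, S=1, W=2, Y=7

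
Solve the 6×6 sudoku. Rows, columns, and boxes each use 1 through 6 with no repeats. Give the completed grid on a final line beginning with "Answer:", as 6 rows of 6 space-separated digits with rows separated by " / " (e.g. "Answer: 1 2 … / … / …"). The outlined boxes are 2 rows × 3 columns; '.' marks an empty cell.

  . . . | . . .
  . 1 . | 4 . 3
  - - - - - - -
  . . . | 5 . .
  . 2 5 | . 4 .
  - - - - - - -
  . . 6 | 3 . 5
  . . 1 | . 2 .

Step 1. [r4c1∈{1,3,6}] r4c1 is the only open cell in row 4 admitting 3. So r4c1=3.
Step 2. [r1c4∈{1,2,6}] col 4 places 2 nowhere but r1c4 ⇒ r1c4=2.
Step 3. [r5c2∈{4}] only 4 remains possible at r5c2, so r5c2=4.
Step 4. [r3c1∈{1,4,6}] 1 has one home in col 1: r3c1. So r3c1=1.
Step 5. [r3c2∈{6}] nothing but 6 survives at r3c2, so r3c2=6.
Step 6. [r1c1∈{4,5,6}] in col 1, 4 fits only at r1c1, so r1c1=4.
Step 7. [r2c1∈{2,5,6}] in col 1, 6 fits only at r2c1, so r2c1=6.
Step 8. [r1c2∈{3,5}] in box 1, 5 fits only at r1c2 ⇒ r1c2=5.
Step 9. [r1c5∈{1,6}] r1c5 is the only open cell in col 5 admitting 6 ⇒ r1c5=6.
Step 10. [r4c4∈{1,6}] in col 4, 1 fits only at r4c4, so r4c4=1.
Step 11. [r6c4∈{6}] r6c4 has the single candidate 6, so r6c4=6.
Step 12. [r6c1∈{5}] r6c1 has the single candidate 5, so r6c1=5.
Step 13. [r5c1∈{2}] r5c1 has the single candidate 2 ⇒ r5c1=2.
Step 14. [r2c5∈{5}] r2c5 has the single candidate 5. So r2c5=5.
Step 15. [r3c5∈{3}] nothing but 3 survives at r3c5. So r3c5=3.
Step 16. [r6c6∈{4}] nothing but 4 survives at r6c6. So r6c6=4.
Step 17. [r1c6∈{1}] nothing but 1 survives at r1c6, so r1c6=1.
Step 18. [r3c6∈{2}] r3c6 is down to just 2 ⇒ r3c6=2.
Step 19. [r5c5∈{1}] r5c5 has the single candidate 1 ⇒ r5c5=1.
Step 20. [r3c3∈{4}] only 4 remains possible at r3c3, so r3c3=4.
Step 21. [r4c6∈{6}] r4c6's peers cover all but 6 ⇒ r4c6=6.
Step 22. [r6c2∈{3}] nothing but 3 survives at r6c2. So r6c2=3.
Step 23. [r2c3∈{2}] r2c3's peers cover all but 2, so r2c3=2.
Step 24. [r1c3∈{3}] r1c3 has the single candidate 3 ⇒ r1c3=3.

Answer: 4 5 3 2 6 1 / 6 1 2 4 5 3 / 1 6 4 5 3 2 / 3 2 5 1 4 6 / 2 4 6 3 1 5 / 5 3 1 6 2 4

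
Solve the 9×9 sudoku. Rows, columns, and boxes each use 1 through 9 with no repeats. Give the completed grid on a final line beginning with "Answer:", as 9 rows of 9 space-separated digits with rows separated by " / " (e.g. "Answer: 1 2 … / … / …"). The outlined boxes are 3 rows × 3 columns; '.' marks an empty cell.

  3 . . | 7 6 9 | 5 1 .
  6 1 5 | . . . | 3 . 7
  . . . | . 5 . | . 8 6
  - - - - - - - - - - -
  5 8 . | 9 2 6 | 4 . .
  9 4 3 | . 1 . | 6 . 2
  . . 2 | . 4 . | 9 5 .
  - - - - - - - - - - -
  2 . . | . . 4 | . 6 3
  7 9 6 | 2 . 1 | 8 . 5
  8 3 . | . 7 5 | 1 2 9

Step 1. [r7c4∈{8}] r7c4's peers cover all but 8, so r7c4=8.
Step 2. [r5c6∈{7,8}] across row 5, 8 lands solely at r5c6. So r5c6=8.
Step 3. [r3c1∈{4}] r3c1's peers cover all but 4. So r3c1=4.
Step 4. [r6c1∈{1}] r6c1 is down to just 1. So r6c1=1.
Step 5. [r4c3∈{7}] r4c3's peers cover all but 7. So r4c3=7.
Step 6. [r3c7∈{2}] r3c7 has the single candidate 2 ⇒ r3c7=2.
Step 7. [r3c6∈{3}] only 3 remains possible at r3c6, so r3c6=3.
Step 8. [r2c4∈{4}] nothing but 4 survives at r2c4. So r2c4=4.
Step 9. [r4c8∈{3}] r4c8 has the single candidate 3, so r4c8=3.
Step 10. [r5c4∈{5}] r5c4 is down to just 5 ⇒ r5c4=5.
Step 11. [r6c6∈{7}] r6c6 is down to just 7. So r6c6=7.
Step 12. [r3c2∈{7}] r3c2 is down to just 7 ⇒ r3c2=7.
Step 13. [r2c8∈{9}] r2c8 is down to just 9, so r2c8=9.
Step 14. [r9c4∈{6}] nothing but 6 survives at r9c4. So r9c4=6.
Step 15. [r6c9∈{8}] r6c9 has the single candidate 8. So r6c9=8.
Step 16. [r9c3∈{4}] r9c3 is down to just 4. So r9c3=4.
Step 17. [r3c3∈{9}] only 9 remains possible at r3c3 ⇒ r3c3=9.
Step 18. [r7c5∈{9}] r7c5 is down to just 9. So r7c5=9.
Step 19. [r8c8∈{4}] r8c8 is down to just 4 ⇒ r8c8=4.
Step 20. [r2c6∈{2}] only 2 remains possible at r2c6 ⇒ r2c6=2.
Step 21. [r2c5∈{8}] r2c5 has the single candidate 8. So r2c5=8.
Step 22. [r3c4∈{1}] r3c4 has the single candidate 1 ⇒ r3c4=1.
Step 23. [r1c9∈{4}] nothing but 4 survives at r1c9, so r1c9=4.
Step 24. [r1c2∈{2}] r1c2's peers cover all but 2 ⇒ r1c2=2.
Step 25. [r6c4∈{3}] r6c4 is down to just 3 ⇒ r6c4=3.
Step 26. [r6c2∈{6}] r6c2 is down to just 6 ⇒ r6c2=6.
Step 27. [r7c7∈{7}] r7c7 has the single candidate 7, so r7c7=7.
Step 28. [r4c9∈{1}] r4c9's peers cover all but 1. So r4c9=1.
Step 29. [r8c5∈{3}] nothing but 3 survives at r8c5 ⇒ r8c5=3.
Step 30. [r7c3∈{1}] only 1 remains possible at r7c3, so r7c3=1.
Step 31. [r1c3∈{8}] r1c3's peers cover all but 8, so r1c3=8.
Step 32. [r5c8∈{7}] only 7 remains possible at r5c8, so r5c8=7.
Step 33. [r7c2∈{5}] nothing but 5 survives at r7c2 ⇒ r7c2=5.

Answer: 3 2 8 7 6 9 5 1 4 / 6 1 5 4 8 2 3 9 7 / 4 7 9 1 5 3 2 8 6 / 5 8 7 9 2 6 4 3 1 / 9 4 3 5 1 8 6 7 2 / 1 6 2 3 4 7 9 5 8 / 2 5 1 8 9 4 7 6 3 / 7 9 6 2 3 1 8 4 5 / 8 3 4 6 7 5 1 2 9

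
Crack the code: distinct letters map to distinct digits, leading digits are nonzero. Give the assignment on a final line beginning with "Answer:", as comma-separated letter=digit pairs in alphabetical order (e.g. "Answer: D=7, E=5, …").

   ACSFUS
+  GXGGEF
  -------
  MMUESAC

Step 1. [M] M is the leading digit of a 7-digit sum of two 6-digit numbers; the final carry is exactly 1. So M=1.
Step 2. [col 1: S + F ≡ C (mod 10)] C=5 is one option consistent with column 1 (S + F ≡ C (mod 10), carry-in 0) — take it. So C=5.
Step 3. [col 1: S + F ≡ C (mod 10)] S=9 is one option consistent with column 1 (S + F ≡ C (mod 10), carry-in 0) — take it. So S=9.
Step 4. [col 1: S + F ≡ C (mod 10)] from column 1 (S=9, C=5, carry-in 0, digits 1,5,9 already taken and all letters distinct): F must equal 6. So F=6.
Step 5. [col 2: U + E ≡ A (mod 10)] column 2 (U + E ≡ A (mod 10), carry-in 1) doesn't pin U yet; pick U=4 and continue. So U=4.
Step 6. [col 2: U + E ≡ A (mod 10)] column 2 (U + E ≡ A (mod 10), carry-in 1) doesn't pin E yet; pick E=2 and continue, so E=2.
Step 7. [col 2: U + E ≡ A (mod 10)] column 2 reads U+E+carry(1)=A with U=4, E=2; with digits 1,2,4,5,6,9 already taken and all letters distinct, the only value for A is 7, so A=7.
Step 8. [col 3: F + G ≡ S (mod 10)] column 3: given F=6, S=9, carry-in 0, and digits 1,2,4,5,6,7,9 already taken and all letters distinct, F+G≡S (mod 10) forces G=3. So G=3.
Step 9. [col 5: C + X ≡ U (mod 10)] from column 5 (C=5, U=4, carry-in 1, digits 1,2,3,4,5,6,7,9 already taken and all letters distinct): X must equal 8, so X=8.

Answer: A=7, C=5, E=2, F=6, G=3, M=1, S=9, U=4, X=8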